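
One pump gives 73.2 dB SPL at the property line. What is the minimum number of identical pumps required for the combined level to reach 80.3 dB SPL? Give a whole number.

The shortfall is 80.3 − 73.2 = 7.1 dB, and N units add 10·log₁₀ N, so need 10·log₁₀ N ≥ 7.1.
N ≥ 10^(7.1/10) = 5.129, so N = 6.

6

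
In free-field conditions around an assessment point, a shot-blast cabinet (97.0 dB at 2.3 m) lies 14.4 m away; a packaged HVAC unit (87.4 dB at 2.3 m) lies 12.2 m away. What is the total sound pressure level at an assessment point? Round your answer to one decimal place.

Apply inverse-square spreading to bring every level to the receiver, then sum 10^(L/10).
shot-blast cabinet: 97.0 − 20·log₁₀(14.4/2.3) = 97.0 − 15.93 = 81.07 dB.
packaged HVAC unit: 87.4 − 20·log₁₀(12.2/2.3) = 87.4 − 14.49 = 72.91 dB.
Σ 10^(L/10) = 1.474e+08 → L_total = 10·log₁₀(1.474e+08) = 81.68 dB.

81.7 dB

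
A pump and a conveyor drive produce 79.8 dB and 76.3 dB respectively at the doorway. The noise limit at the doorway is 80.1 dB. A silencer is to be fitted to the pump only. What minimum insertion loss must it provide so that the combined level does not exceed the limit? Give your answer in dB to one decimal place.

Fixed contribution from the other source: Σ 10^(L/10) = 10^(76.3/10) = 4.266e+07 (76.30 dB).
To meet 80.1 dB overall, the treated pump may contribute at most 10^(80.1/10) − 4.266e+07 = 5.967e+07, i.e. 77.76 dB.
So the pump must be reduced from 79.8 to 77.76 dB: IL = 2.04 dB.

2.0 dB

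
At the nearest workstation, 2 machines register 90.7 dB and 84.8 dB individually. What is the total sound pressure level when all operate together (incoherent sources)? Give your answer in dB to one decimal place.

91.7 dB

For uncorrelated sources the intensities add, so convert each level to linear form, sum, and take 10·log₁₀ of the total.
Σ 10^(L/10) = 10^(90.7/10) + 10^(84.8/10) = 1.477e+09.
L_total = 10·log₁₀(1.477e+09) = 91.69 dB.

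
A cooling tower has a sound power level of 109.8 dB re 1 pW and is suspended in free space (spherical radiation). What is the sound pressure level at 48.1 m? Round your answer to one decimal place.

L_p = L_w − 10·log₁₀(4π·r²) with r = 48.1 m.
4π·r² = 2.907e+04 m², 10·log₁₀ of that is 44.635 dB.
L_p = 109.8 − 44.635 = 65.16 dB.

65.2 dB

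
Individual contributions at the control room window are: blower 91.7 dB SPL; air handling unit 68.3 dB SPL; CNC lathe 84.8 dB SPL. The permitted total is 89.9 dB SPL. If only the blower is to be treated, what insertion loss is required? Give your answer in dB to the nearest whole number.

3 dB

Everything except the blower sums to 10^(68.3/10) + 10^(84.8/10) = 3.088e+08 in linear terms, 84.90 dB SPL.
To meet 89.9 dB SPL overall, the treated blower may contribute at most 10^(89.9/10) − 3.088e+08 = 6.685e+08, i.e. 88.25 dB SPL.
So the blower must be reduced from 91.7 to 88.25 dB SPL: IL = 3.45 dB.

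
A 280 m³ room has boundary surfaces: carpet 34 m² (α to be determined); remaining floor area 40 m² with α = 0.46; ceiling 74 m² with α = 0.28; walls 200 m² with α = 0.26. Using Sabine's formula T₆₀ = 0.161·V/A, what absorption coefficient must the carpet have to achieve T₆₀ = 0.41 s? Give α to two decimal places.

0.55

A = 0.161·V/T₆₀ = 0.161·280/0.41 = 109.95 m² sabins.
Absorption from the other surfaces = 40·0.46 + 74·0.28 + 200·0.26 = 91.12 m², so the carpet must supply 18.83 m² over 34 m².
α = 18.83/34 = 0.554.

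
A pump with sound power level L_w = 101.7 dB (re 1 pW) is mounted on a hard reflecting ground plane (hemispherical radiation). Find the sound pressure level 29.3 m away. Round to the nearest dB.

64 dB

The power spreads over a hemisphere of area 2π·r², so L_p = L_w − 10·log₁₀(2π·r²).
2π·r² = 5394 m², 10·log₁₀ of that is 37.319 dB.
L_p = 101.7 − 37.319 = 64.38 dB.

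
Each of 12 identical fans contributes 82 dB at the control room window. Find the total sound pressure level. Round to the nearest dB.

L_total = L₁ + 10·log₁₀ N for N identical incoherent sources.
L_total = 82 + 10·log₁₀(12) = 82 + 10.792 = 92.79 dB.

93 dB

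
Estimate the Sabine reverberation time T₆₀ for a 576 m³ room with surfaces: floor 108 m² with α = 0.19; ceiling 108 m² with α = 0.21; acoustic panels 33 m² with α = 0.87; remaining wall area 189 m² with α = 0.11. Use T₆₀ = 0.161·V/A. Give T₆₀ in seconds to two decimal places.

Summing Sᵢαᵢ: 108·0.19 + 108·0.21 + 33·0.87 + 189·0.11 = 92.70 m².
T₆₀ = 0.161 × 576 / 92.70 = 1.000 s.

1.00 s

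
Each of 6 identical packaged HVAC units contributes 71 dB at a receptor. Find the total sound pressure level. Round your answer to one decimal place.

78.8 dB

N identical incoherent sources raise the level by 10·log₁₀ N.
L_total = 71 + 10·log₁₀(6) = 71 + 7.782 = 78.78 dB.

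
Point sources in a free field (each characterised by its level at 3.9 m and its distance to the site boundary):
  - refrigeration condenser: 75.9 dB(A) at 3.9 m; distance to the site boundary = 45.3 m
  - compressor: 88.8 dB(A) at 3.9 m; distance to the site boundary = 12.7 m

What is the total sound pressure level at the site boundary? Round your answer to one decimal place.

Propagate each source to the receiver with L = L_ref − 20·log₁₀(r/r_ref), then add intensities.
refrigeration condenser: 75.9 − 20·log₁₀(45.3/3.9) = 75.9 − 21.30 = 54.60 dB(A).
compressor: 88.8 − 20·log₁₀(12.7/3.9) = 88.8 − 10.25 = 78.55 dB(A).
Σ 10^(L/10) = 7.182e+07 → L_total = 10·log₁₀(7.182e+07) = 78.56 dB(A).

78.6 dB(A)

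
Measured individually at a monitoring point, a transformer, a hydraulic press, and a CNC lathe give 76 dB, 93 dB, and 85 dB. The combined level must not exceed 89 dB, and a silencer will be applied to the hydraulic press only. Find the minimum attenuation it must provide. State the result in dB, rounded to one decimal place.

6.6 dB

Fixed contribution from the other sources: Σ 10^(L/10) = 10^(76/10) + 10^(85/10) = 3.560e+08 (85.51 dB).
To meet 89 dB overall, the treated hydraulic press may contribute at most 10^(89/10) − 3.560e+08 = 4.383e+08, i.e. 86.42 dB.
Required insertion loss = 93 − 86.42 = 6.58 dB.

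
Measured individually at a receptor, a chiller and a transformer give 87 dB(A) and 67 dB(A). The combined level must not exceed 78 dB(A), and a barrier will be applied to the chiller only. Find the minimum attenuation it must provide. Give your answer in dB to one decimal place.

Everything except the chiller sums to 10^(67/10) = 5.012e+06 in linear terms, 67.00 dB(A).
To meet 78 dB(A) overall, the treated chiller may contribute at most 10^(78/10) − 5.012e+06 = 5.808e+07, i.e. 77.64 dB(A).
So the chiller must be reduced from 87 to 77.64 dB(A): IL = 9.36 dB.

9.4 dB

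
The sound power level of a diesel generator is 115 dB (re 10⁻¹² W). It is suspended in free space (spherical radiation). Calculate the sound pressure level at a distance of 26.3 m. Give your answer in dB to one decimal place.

75.6 dB

L_p = L_w − 10·log₁₀(4π·r²) with r = 26.3 m.
4π·r² = 8692 m², 10·log₁₀ of that is 39.391 dB.
L_p = 115 − 39.391 = 75.61 dB.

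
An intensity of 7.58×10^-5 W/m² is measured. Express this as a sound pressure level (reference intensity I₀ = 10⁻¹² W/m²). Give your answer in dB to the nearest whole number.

79 dB

L = 10·log₁₀(I/I₀) = 10·log₁₀(7.58×10^-5/10⁻¹²) = 10·log₁₀(7.58×10^7).
L = 10·(0.8797 + 7) = 78.80 dB.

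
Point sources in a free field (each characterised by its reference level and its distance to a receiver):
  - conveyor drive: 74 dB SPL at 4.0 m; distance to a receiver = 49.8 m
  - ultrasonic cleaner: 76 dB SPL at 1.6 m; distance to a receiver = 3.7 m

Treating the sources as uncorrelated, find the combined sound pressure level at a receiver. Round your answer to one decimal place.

Propagate each source to the receiver with L = L_ref − 20·log₁₀(r/r_ref), then add intensities.
conveyor drive: 74 − 20·log₁₀(49.8/4.0) = 74 − 21.90 = 52.10 dB SPL.
ultrasonic cleaner: 76 − 20·log₁₀(3.7/1.6) = 76 − 7.28 = 68.72 dB SPL.
Σ 10^(L/10) = 7.607e+06 → L_total = 10·log₁₀(7.607e+06) = 68.81 dB SPL.

68.8 dB SPL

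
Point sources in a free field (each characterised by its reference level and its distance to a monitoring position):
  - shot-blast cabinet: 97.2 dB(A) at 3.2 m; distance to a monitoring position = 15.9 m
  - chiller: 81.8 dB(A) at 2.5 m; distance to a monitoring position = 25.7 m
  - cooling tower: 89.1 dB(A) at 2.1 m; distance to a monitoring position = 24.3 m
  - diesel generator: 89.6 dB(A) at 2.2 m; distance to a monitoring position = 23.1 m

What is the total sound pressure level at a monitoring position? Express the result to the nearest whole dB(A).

Apply inverse-square spreading to bring every level to the receiver, then sum 10^(L/10).
shot-blast cabinet: 97.2 − 20·log₁₀(15.9/3.2) = 97.2 − 13.92 = 83.28 dB(A).
chiller: 81.8 − 20·log₁₀(25.7/2.5) = 81.8 − 20.24 = 61.56 dB(A).
cooling tower: 89.1 − 20·log₁₀(24.3/2.1) = 89.1 − 21.27 = 67.83 dB(A).
diesel generator: 89.6 − 20·log₁₀(23.1/2.2) = 89.6 − 20.42 = 69.18 dB(A).
Σ 10^(L/10) = 2.283e+08 → L_total = 10·log₁₀(2.283e+08) = 83.59 dB(A).

84 dB(A)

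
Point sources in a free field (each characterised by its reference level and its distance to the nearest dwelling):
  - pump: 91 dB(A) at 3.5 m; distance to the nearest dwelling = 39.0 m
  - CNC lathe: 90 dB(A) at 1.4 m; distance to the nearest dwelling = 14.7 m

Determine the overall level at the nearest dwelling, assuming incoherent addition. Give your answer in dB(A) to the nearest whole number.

73 dB(A)

Apply inverse-square spreading to bring every level to the receiver, then sum 10^(L/10).
pump: 91 − 20·log₁₀(39.0/3.5) = 91 − 20.94 = 70.06 dB(A).
CNC lathe: 90 − 20·log₁₀(14.7/1.4) = 90 − 20.42 = 69.58 dB(A).
Σ 10^(L/10) = 1.921e+07 → L_total = 10·log₁₀(1.921e+07) = 72.84 dB(A).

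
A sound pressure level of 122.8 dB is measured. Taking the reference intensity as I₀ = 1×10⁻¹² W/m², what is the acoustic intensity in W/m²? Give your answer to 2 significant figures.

L = 10·log₁₀(I/I₀) ⇒ I = I₀·10^(L/10) = 10⁻¹² × 10^12.28.

1.9 W/m²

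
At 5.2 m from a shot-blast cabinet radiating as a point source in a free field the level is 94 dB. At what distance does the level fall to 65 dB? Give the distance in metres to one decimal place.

146.6 m

The 29.0 dB drop corresponds to a distance ratio of 10^(29.0/20) for a point source.
r₂ = 5.2·10^((94−65)/20) = 5.2·10^(29.0/20) = 146.56 m.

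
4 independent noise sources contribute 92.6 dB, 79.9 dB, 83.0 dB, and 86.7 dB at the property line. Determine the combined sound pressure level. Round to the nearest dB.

94 dB

Incoherent sources combine by intensity addition: L_total = 10·log₁₀(Σ 10^(L_i/10)).
Σ 10^(L/10) = 10^(92.6/10) + 10^(79.9/10) + 10^(83.0/10) + 10^(86.7/10) = 2.585e+09.
L_total = 10·log₁₀(2.585e+09) = 94.12 dB.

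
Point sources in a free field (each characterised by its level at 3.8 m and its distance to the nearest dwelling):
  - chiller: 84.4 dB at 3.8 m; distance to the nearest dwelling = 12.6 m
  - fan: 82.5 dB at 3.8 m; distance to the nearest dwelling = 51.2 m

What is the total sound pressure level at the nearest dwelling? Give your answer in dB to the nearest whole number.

Apply inverse-square spreading to bring every level to the receiver, then sum 10^(L/10).
chiller: 84.4 − 20·log₁₀(12.6/3.8) = 84.4 − 10.41 = 73.99 dB.
fan: 82.5 − 20·log₁₀(51.2/3.8) = 82.5 − 22.59 = 59.91 dB.
Σ 10^(L/10) = 2.603e+07 → L_total = 10·log₁₀(2.603e+07) = 74.15 dB.

74 dB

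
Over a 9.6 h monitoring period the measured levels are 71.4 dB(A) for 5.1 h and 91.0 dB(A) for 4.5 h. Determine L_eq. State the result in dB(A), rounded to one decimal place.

87.8 dB(A)

Weight each interval's intensity by its duration and average over T = 9.6 h:
Σ tᵢ·10^(Lᵢ/10) = 5.1·10^(71.4/10) + 4.5·10^(91.0/10) = 5.736e+09.
L_eq = 10·log₁₀(5.736e+09/9.6) = 87.76 dB(A).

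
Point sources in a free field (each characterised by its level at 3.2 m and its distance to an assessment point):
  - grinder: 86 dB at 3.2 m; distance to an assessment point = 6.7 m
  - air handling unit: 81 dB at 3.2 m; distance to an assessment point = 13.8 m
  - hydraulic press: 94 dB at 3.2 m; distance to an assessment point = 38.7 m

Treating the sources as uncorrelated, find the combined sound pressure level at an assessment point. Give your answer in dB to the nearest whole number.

Propagate each source to the receiver with L = L_ref − 20·log₁₀(r/r_ref), then add intensities.
grinder: 86 − 20·log₁₀(6.7/3.2) = 86 − 6.42 = 79.58 dB.
air handling unit: 81 − 20·log₁₀(13.8/3.2) = 81 − 12.69 = 68.31 dB.
hydraulic press: 94 − 20·log₁₀(38.7/3.2) = 94 − 21.65 = 72.35 dB.
Σ 10^(L/10) = 1.148e+08 → L_total = 10·log₁₀(1.148e+08) = 80.60 dB.

81 dB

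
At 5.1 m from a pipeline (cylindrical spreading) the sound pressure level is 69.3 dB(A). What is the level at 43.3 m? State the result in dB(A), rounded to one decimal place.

60.0 dB(A)

Line-source attenuation: ΔL = 10·log₁₀(r₂/r₁) = 10·log₁₀(43.3/5.1) = 9.289 dB.
L₂ = 69.3 − 10·log₁₀(43.3/5.1) = 69.3 − 9.289 = 60.01 dB(A).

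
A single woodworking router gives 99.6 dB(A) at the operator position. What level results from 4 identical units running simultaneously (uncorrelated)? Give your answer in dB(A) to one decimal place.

105.6 dB(A)

N identical incoherent sources raise the level by 10·log₁₀ N.
L_total = 99.6 + 10·log₁₀(4) = 99.6 + 6.021 = 105.62 dB(A).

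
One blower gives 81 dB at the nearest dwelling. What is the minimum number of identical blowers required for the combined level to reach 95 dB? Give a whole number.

The shortfall is 95 − 81 = 14.0 dB, and N units add 10·log₁₀ N, so need 10·log₁₀ N ≥ 14.0.
N ≥ 10^(14.0/10) = 25.119, so N = 26.

26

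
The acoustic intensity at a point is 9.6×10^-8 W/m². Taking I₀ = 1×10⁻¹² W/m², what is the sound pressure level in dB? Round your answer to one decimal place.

49.8 dB

I/I₀ = 9.6×10^-8/10⁻¹² = 9.6×10^4, and L = 10·log₁₀(I/I₀).
L = 10·(0.9823 + 4) = 49.82 dB.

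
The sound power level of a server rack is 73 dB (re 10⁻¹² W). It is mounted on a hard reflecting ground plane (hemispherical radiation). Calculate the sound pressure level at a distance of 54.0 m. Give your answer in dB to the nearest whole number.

L_p = L_w − 10·log₁₀(2π·r²) with r = 54.0 m.
2π·r² = 1.832e+04 m², 10·log₁₀ of that is 42.630 dB.
L_p = 73 − 42.630 = 30.37 dB.

30 dB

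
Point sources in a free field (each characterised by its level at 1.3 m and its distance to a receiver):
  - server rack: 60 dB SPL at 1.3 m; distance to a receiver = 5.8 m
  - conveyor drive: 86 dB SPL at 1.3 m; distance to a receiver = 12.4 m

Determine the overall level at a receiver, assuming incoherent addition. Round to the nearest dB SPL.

Propagate each source to the receiver with L = L_ref − 20·log₁₀(r/r_ref), then add intensities.
server rack: 60 − 20·log₁₀(5.8/1.3) = 60 − 12.99 = 47.01 dB SPL.
conveyor drive: 86 − 20·log₁₀(12.4/1.3) = 86 − 19.59 = 66.41 dB SPL.
Σ 10^(L/10) = 4.426e+06 → L_total = 10·log₁₀(4.426e+06) = 66.46 dB SPL.

66 dB SPL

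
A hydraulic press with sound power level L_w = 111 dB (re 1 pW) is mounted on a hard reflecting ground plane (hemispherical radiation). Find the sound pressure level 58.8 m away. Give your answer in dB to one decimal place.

Free-field hemispherical radiation: L_p = L_w − 10·log₁₀(2π·r²), r = 58.8 m.
2π·r² = 2.172e+04 m², 10·log₁₀ of that is 43.369 dB.
L_p = 111 − 43.369 = 67.63 dB.

67.6 dB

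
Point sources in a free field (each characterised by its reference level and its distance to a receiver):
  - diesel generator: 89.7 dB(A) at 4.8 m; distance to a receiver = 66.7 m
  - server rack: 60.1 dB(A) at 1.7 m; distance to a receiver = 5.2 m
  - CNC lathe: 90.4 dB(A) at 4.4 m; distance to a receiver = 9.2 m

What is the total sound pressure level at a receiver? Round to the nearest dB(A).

Propagate each source to the receiver with L = L_ref − 20·log₁₀(r/r_ref), then add intensities.
diesel generator: 89.7 − 20·log₁₀(66.7/4.8) = 89.7 − 22.86 = 66.84 dB(A).
server rack: 60.1 − 20·log₁₀(5.2/1.7) = 60.1 − 9.71 = 50.39 dB(A).
CNC lathe: 90.4 − 20·log₁₀(9.2/4.4) = 90.4 − 6.41 = 83.99 dB(A).
Σ 10^(L/10) = 2.557e+08 → L_total = 10·log₁₀(2.557e+08) = 84.08 dB(A).

84 dB(A)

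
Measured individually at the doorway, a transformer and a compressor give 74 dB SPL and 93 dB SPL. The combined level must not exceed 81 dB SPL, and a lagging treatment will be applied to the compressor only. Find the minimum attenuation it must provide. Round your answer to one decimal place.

The untreated sources together contribute 10^(74/10) = 2.512e+07, i.e. 74.00 dB SPL.
To meet 81 dB SPL overall, the treated compressor may contribute at most 10^(81/10) − 2.512e+07 = 1.008e+08, i.e. 80.03 dB SPL.
Required insertion loss = 93 − 80.03 = 12.97 dB.

13.0 dB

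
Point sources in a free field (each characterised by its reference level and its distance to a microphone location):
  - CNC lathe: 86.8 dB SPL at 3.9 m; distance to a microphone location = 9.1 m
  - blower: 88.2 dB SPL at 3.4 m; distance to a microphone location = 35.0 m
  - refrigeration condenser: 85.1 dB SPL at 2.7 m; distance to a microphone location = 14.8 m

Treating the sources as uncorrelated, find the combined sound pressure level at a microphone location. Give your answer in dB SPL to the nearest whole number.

80 dB SPL

Apply inverse-square spreading to bring every level to the receiver, then sum 10^(L/10).
CNC lathe: 86.8 − 20·log₁₀(9.1/3.9) = 86.8 − 7.36 = 79.44 dB SPL.
blower: 88.2 − 20·log₁₀(35.0/3.4) = 88.2 − 20.25 = 67.95 dB SPL.
refrigeration condenser: 85.1 − 20·log₁₀(14.8/2.7) = 85.1 − 14.78 = 70.32 dB SPL.
Σ 10^(L/10) = 1.049e+08 → L_total = 10·log₁₀(1.049e+08) = 80.21 dB SPL.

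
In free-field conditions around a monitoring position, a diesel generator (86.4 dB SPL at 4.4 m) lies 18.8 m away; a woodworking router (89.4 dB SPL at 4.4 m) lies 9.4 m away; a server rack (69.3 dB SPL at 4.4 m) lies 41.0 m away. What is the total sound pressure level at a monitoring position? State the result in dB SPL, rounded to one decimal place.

83.3 dB SPL

Apply inverse-square spreading to bring every level to the receiver, then sum 10^(L/10).
diesel generator: 86.4 − 20·log₁₀(18.8/4.4) = 86.4 − 12.61 = 73.79 dB SPL.
woodworking router: 89.4 − 20·log₁₀(9.4/4.4) = 89.4 − 6.59 = 82.81 dB SPL.
server rack: 69.3 − 20·log₁₀(41.0/4.4) = 69.3 − 19.39 = 49.91 dB SPL.
Σ 10^(L/10) = 2.148e+08 → L_total = 10·log₁₀(2.148e+08) = 83.32 dB SPL.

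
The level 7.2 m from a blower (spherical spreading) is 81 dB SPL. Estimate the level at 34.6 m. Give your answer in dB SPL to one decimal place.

Spherical spreading from a point source gives a 20·log₁₀(r₂/r₁) drop.
L₂ = 81 − 20·log₁₀(34.6/7.2) = 81 − 13.635 = 67.37 dB SPL.

67.4 dB SPL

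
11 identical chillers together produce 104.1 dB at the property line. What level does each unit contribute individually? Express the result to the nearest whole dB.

94 dB

11 equal contributions raise the level by 10·log₁₀ 11 = 10.414 dB, so each unit alone gives 104.1 − 10.414.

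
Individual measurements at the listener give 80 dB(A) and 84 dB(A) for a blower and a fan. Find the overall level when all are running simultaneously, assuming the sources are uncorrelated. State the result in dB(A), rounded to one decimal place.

85.5 dB(A)

For uncorrelated sources the intensities add, so convert each level to linear form, sum, and take 10·log₁₀ of the total.
Σ 10^(L/10) = 10^(80/10) + 10^(84/10) = 3.512e+08.
L_total = 10·log₁₀(3.512e+08) = 85.46 dB(A).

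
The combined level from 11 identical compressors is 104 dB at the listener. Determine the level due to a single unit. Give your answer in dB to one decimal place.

11 equal contributions raise the level by 10·log₁₀ 11 = 10.414 dB, so each unit alone gives 104 − 10.414.

93.6 dB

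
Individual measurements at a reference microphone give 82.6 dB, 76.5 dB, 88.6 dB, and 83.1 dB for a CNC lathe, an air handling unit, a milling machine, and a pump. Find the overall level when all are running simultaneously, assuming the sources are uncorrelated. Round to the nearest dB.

91 dB

Incoherent sources combine by intensity addition: L_total = 10·log₁₀(Σ 10^(L_i/10)).
Σ 10^(L/10) = 10^(82.6/10) + 10^(76.5/10) + 10^(88.6/10) + 10^(83.1/10) = 1.155e+09.
L_total = 10·log₁₀(1.155e+09) = 90.63 dB.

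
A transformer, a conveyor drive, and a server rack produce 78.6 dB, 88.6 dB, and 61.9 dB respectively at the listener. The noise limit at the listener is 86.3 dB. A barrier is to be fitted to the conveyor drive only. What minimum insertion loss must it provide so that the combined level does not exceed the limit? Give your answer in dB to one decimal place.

3.1 dB

Fixed contribution from the other sources: Σ 10^(L/10) = 10^(78.6/10) + 10^(61.9/10) = 7.399e+07 (78.69 dB).
The limit corresponds to 10^(86.3/10) = 4.266e+08; subtracting the fixed part leaves 3.526e+08 for the conveyor drive, i.e. 85.47 dB.
Required insertion loss = 88.6 − 85.47 = 3.13 dB.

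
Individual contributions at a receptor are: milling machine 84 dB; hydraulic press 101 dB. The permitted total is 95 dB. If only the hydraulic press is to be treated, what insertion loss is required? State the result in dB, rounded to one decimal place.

6.4 dB

Everything except the hydraulic press sums to 10^(84/10) = 2.512e+08 in linear terms, 84.00 dB.
To meet 95 dB overall, the treated hydraulic press may contribute at most 10^(95/10) − 2.512e+08 = 2.911e+09, i.e. 94.64 dB.
Required insertion loss = 101 − 94.64 = 6.36 dB.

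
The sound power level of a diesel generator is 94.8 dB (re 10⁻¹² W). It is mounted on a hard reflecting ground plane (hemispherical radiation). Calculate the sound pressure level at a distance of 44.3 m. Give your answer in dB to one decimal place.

L_p = L_w − 10·log₁₀(2π·r²) with r = 44.3 m.
2π·r² = 1.233e+04 m², 10·log₁₀ of that is 40.910 dB.
L_p = 94.8 − 40.910 = 53.89 dB.

53.9 dB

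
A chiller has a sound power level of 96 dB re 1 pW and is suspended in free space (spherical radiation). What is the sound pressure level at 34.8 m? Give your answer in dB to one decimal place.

54.2 dB

Free-field spherical radiation: L_p = L_w − 10·log₁₀(4π·r²), r = 34.8 m.
4π·r² = 1.522e+04 m², 10·log₁₀ of that is 41.824 dB.
L_p = 96 − 41.824 = 54.18 dB.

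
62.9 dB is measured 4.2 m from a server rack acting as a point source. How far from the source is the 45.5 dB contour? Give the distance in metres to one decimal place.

31.1 m

The 17.4 dB drop corresponds to a distance ratio of 10^(17.4/20) for a point source.
r₂ = 4.2·10^((62.9−45.5)/20) = 4.2·10^(17.4/20) = 31.14 m.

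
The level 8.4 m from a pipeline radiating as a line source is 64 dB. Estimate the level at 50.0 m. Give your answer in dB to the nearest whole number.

56 dB

Cylindrical spreading from a line source gives a 10·log₁₀(r₂/r₁) drop.
L₂ = 64 − 10·log₁₀(50.0/8.4) = 64 − 7.747 = 56.25 dB.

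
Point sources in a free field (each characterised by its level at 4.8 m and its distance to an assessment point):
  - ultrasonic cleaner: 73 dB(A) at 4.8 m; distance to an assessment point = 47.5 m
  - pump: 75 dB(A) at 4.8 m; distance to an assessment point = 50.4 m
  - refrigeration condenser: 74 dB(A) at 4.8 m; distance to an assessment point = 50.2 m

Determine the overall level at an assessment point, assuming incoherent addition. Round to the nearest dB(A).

59 dB(A)

First find each source's level at the receiver (point-source: −20·log₁₀(r/r_ref)), then combine on an intensity basis.
ultrasonic cleaner: 73 − 20·log₁₀(47.5/4.8) = 73 − 19.91 = 53.09 dB(A).
pump: 75 − 20·log₁₀(50.4/4.8) = 75 − 20.42 = 54.58 dB(A).
refrigeration condenser: 74 − 20·log₁₀(50.2/4.8) = 74 − 20.39 = 53.61 dB(A).
Σ 10^(L/10) = 7.202e+05 → L_total = 10·log₁₀(7.202e+05) = 58.57 dB(A).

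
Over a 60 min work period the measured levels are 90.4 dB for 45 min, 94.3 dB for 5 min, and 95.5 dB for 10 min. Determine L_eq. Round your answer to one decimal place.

92.1 dB

The energy average is taken in the linear domain: L_eq = 10·log₁₀[(Σ tᵢ·10^(Lᵢ/10))/T], T = 60 min.
Σ tᵢ·10^(Lᵢ/10) = 45·10^(90.4/10) + 5·10^(94.3/10) + 10·10^(95.5/10) = 9.828e+10.
L_eq = 10·log₁₀(9.828e+10/60) = 92.14 dB.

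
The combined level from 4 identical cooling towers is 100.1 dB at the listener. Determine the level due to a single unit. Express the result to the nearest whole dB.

4 equal contributions raise the level by 10·log₁₀ 4 = 6.021 dB, so each unit alone gives 100.1 − 6.021.

94 dB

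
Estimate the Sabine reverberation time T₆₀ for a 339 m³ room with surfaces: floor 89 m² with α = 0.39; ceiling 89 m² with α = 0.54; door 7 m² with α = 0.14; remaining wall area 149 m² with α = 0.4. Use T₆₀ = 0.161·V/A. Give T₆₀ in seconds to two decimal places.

0.38 s

Total absorption A = 89·0.39 + 89·0.54 + 7·0.14 + 149·0.4 = 143.35 m² sabins.
T₆₀ = 0.161·V/A = 0.161·339/143.35 = 0.381 s.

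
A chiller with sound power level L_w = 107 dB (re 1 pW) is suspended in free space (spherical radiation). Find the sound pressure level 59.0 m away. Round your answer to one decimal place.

The power spreads over a sphere of area 4π·r², so L_p = L_w − 10·log₁₀(4π·r²).
4π·r² = 4.374e+04 m², 10·log₁₀ of that is 46.409 dB.
L_p = 107 − 46.409 = 60.59 dB.

60.6 dB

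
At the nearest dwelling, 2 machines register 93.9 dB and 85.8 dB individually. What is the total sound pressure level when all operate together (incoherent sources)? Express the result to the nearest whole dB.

Incoherent sources combine by intensity addition: L_total = 10·log₁₀(Σ 10^(L_i/10)).
Σ 10^(L/10) = 10^(93.9/10) + 10^(85.8/10) = 2.835e+09.
L_total = 10·log₁₀(2.835e+09) = 94.53 dB.

95 dB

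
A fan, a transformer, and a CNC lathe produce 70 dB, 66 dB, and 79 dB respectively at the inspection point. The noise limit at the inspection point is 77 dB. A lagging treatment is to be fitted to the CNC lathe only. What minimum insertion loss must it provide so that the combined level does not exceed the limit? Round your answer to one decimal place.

3.4 dB

Everything except the CNC lathe sums to 10^(70/10) + 10^(66/10) = 1.398e+07 in linear terms, 71.46 dB.
To meet 77 dB overall, the treated CNC lathe may contribute at most 10^(77/10) − 1.398e+07 = 3.614e+07, i.e. 75.58 dB.
So the CNC lathe must be reduced from 79 to 75.58 dB: IL = 3.42 dB.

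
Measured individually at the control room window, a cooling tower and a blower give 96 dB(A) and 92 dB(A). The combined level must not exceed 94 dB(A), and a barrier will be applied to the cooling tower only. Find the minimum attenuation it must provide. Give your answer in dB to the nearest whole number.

Everything except the cooling tower sums to 10^(92/10) = 1.585e+09 in linear terms, 92.00 dB(A).
The limit corresponds to 10^(94/10) = 2.512e+09; subtracting the fixed part leaves 9.270e+08 for the cooling tower, i.e. 89.67 dB(A).
So the cooling tower must be reduced from 96 to 89.67 dB(A): IL = 6.33 dB.

6 dB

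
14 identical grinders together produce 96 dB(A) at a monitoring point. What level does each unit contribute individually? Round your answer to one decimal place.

84.5 dB(A)

For N identical incoherent sources L_total = L₁ + 10·log₁₀ N, so L₁ = 96 − 10·log₁₀(14) = 96 − 11.461.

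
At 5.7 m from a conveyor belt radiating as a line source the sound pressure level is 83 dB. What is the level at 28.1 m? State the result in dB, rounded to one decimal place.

Cylindrical spreading from a line source gives a 10·log₁₀(r₂/r₁) drop.
L₂ = 83 − 10·log₁₀(28.1/5.7) = 83 − 6.928 = 76.07 dB.

76.1 dB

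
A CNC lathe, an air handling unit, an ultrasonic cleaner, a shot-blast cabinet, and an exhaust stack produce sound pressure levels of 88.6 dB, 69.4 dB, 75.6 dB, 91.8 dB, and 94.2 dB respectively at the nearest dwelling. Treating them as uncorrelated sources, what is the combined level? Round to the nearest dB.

97 dB

Incoherent sources combine by intensity addition: L_total = 10·log₁₀(Σ 10^(L_i/10)).
Σ 10^(L/10) = 10^(88.6/10) + 10^(69.4/10) + 10^(75.6/10) + 10^(91.8/10) + 10^(94.2/10) = 4.913e+09.
L_total = 10·log₁₀(4.913e+09) = 96.91 dB.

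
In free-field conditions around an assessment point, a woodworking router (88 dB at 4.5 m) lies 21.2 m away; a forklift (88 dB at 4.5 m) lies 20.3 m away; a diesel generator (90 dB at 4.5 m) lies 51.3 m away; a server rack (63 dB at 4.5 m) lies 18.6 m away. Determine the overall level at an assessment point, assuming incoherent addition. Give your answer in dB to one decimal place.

Propagate each source to the receiver with L = L_ref − 20·log₁₀(r/r_ref), then add intensities.
woodworking router: 88 − 20·log₁₀(21.2/4.5) = 88 − 13.46 = 74.54 dB.
forklift: 88 − 20·log₁₀(20.3/4.5) = 88 − 13.09 = 74.91 dB.
diesel generator: 90 − 20·log₁₀(51.3/4.5) = 90 − 21.14 = 68.86 dB.
server rack: 63 − 20·log₁₀(18.6/4.5) = 63 − 12.33 = 50.67 dB.
Σ 10^(L/10) = 6.725e+07 → L_total = 10·log₁₀(6.725e+07) = 78.28 dB.

78.3 dB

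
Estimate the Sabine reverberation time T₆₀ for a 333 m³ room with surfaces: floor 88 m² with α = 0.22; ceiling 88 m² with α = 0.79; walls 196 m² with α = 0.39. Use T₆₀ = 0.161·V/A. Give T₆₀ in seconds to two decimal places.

Summing Sᵢαᵢ: 88·0.22 + 88·0.79 + 196·0.39 = 165.32 m².
T₆₀ = 0.161 × 333 / 165.32 = 0.324 s.

0.32 s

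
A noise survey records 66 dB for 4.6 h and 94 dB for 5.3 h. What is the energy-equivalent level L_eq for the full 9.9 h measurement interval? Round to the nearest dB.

91 dB

L_eq = 10·log₁₀[(1/T)·Σ tᵢ·10^(Lᵢ/10)] with T = 9.9 h.
Σ tᵢ·10^(Lᵢ/10) = 4.6·10^(66/10) + 5.3·10^(94/10) = 1.333e+10.
L_eq = 10·log₁₀(1.333e+10/9.9) = 91.29 dB.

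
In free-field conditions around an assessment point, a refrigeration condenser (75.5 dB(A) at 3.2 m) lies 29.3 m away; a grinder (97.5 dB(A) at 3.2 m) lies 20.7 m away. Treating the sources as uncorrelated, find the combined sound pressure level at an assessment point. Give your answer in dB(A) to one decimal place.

81.3 dB(A)

First find each source's level at the receiver (point-source: −20·log₁₀(r/r_ref)), then combine on an intensity basis.
refrigeration condenser: 75.5 − 20·log₁₀(29.3/3.2) = 75.5 − 19.23 = 56.27 dB(A).
grinder: 97.5 − 20·log₁₀(20.7/3.2) = 97.5 − 16.22 = 81.28 dB(A).
Σ 10^(L/10) = 1.348e+08 → L_total = 10·log₁₀(1.348e+08) = 81.30 dB(A).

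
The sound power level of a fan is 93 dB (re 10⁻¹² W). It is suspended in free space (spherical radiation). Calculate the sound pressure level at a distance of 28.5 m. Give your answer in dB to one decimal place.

52.9 dB

L_p = L_w − 10·log₁₀(4π·r²) with r = 28.5 m.
4π·r² = 1.021e+04 m², 10·log₁₀ of that is 40.089 dB.
L_p = 93 − 40.089 = 52.91 dB.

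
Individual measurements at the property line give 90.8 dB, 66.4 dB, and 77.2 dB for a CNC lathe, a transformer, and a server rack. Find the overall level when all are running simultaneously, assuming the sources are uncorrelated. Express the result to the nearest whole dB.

91 dB

For uncorrelated sources the intensities add, so convert each level to linear form, sum, and take 10·log₁₀ of the total.
Σ 10^(L/10) = 10^(90.8/10) + 10^(66.4/10) + 10^(77.2/10) = 1.259e+09.
L_total = 10·log₁₀(1.259e+09) = 91.00 dB.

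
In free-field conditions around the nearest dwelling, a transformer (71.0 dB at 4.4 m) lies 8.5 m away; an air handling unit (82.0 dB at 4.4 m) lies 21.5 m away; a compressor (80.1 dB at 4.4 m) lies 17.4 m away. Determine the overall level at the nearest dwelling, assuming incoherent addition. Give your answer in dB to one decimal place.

Apply inverse-square spreading to bring every level to the receiver, then sum 10^(L/10).
transformer: 71.0 − 20·log₁₀(8.5/4.4) = 71.0 − 5.72 = 65.28 dB.
air handling unit: 82.0 − 20·log₁₀(21.5/4.4) = 82.0 − 13.78 = 68.22 dB.
compressor: 80.1 − 20·log₁₀(17.4/4.4) = 80.1 − 11.94 = 68.16 dB.
Σ 10^(L/10) = 1.655e+07 → L_total = 10·log₁₀(1.655e+07) = 72.19 dB.

72.2 dB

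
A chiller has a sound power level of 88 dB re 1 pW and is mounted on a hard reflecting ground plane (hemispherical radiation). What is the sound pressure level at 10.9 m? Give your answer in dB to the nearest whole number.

59 dB

Free-field hemispherical radiation: L_p = L_w − 10·log₁₀(2π·r²), r = 10.9 m.
2π·r² = 746.5 m², 10·log₁₀ of that is 28.730 dB.
L_p = 88 − 28.730 = 59.27 dB.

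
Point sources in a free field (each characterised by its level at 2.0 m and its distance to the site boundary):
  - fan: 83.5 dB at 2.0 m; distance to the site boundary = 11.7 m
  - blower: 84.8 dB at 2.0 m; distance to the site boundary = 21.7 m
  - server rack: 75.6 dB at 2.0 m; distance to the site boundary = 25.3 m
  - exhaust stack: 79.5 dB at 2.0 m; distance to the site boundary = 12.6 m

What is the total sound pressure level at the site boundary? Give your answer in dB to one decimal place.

70.6 dB

Apply inverse-square spreading to bring every level to the receiver, then sum 10^(L/10).
fan: 83.5 − 20·log₁₀(11.7/2.0) = 83.5 − 15.34 = 68.16 dB.
blower: 84.8 − 20·log₁₀(21.7/2.0) = 84.8 − 20.71 = 64.09 dB.
server rack: 75.6 − 20·log₁₀(25.3/2.0) = 75.6 − 22.04 = 53.56 dB.
exhaust stack: 79.5 − 20·log₁₀(12.6/2.0) = 79.5 − 15.99 = 63.51 dB.
Σ 10^(L/10) = 1.158e+07 → L_total = 10·log₁₀(1.158e+07) = 70.64 dB.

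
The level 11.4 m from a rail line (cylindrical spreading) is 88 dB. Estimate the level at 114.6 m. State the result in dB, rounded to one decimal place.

78.0 dB

For a line source, L₂ = L₁ − 10·log₁₀(r₂/r₁).
L₂ = 88 − 10·log₁₀(114.6/11.4) = 88 − 10.023 = 77.98 dB.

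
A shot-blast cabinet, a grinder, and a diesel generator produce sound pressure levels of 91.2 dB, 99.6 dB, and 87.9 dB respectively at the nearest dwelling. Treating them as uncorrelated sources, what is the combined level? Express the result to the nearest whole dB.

100 dB

For uncorrelated sources the intensities add, so convert each level to linear form, sum, and take 10·log₁₀ of the total.
Σ 10^(L/10) = 10^(91.2/10) + 10^(99.6/10) + 10^(87.9/10) = 1.105e+10.
L_total = 10·log₁₀(1.105e+10) = 100.44 dB.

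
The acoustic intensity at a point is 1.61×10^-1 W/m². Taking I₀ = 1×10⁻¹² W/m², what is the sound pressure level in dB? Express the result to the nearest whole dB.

I/I₀ = 1.61×10^-1/10⁻¹² = 1.61×10^11, and L = 10·log₁₀(I/I₀).
L = 10·(0.2068 + 11) = 112.07 dB.

112 dB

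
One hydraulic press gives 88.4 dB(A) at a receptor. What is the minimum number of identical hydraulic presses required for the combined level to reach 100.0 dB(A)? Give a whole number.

Need L₁ + 10·log₁₀ N ≥ 100.0, i.e. log₁₀ N ≥ 1.16.
N ≥ 10^(11.6/10) = 14.454, so N = 15.

15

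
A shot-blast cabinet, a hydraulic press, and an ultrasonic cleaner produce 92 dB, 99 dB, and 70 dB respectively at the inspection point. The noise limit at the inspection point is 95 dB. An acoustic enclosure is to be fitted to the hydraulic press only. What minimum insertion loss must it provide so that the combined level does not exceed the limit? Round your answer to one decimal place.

7.0 dB

Everything except the hydraulic press sums to 10^(92/10) + 10^(70/10) = 1.595e+09 in linear terms, 92.03 dB.
To meet 95 dB overall, the treated hydraulic press may contribute at most 10^(95/10) − 1.595e+09 = 1.567e+09, i.e. 91.95 dB.
Required insertion loss = 99 − 91.95 = 7.05 dB.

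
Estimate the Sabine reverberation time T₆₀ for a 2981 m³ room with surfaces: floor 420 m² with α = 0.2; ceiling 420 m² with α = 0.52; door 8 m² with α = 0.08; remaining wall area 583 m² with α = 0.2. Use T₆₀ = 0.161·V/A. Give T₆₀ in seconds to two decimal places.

1.14 s

Summing Sᵢαᵢ: 420·0.2 + 420·0.52 + 8·0.08 + 583·0.2 = 419.64 m².
T₆₀ = 0.161 × 2981 / 419.64 = 1.144 s.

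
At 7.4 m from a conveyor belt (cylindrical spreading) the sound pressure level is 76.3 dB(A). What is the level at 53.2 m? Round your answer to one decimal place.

Cylindrical spreading from a line source gives a 10·log₁₀(r₂/r₁) drop.
L₂ = 76.3 − 10·log₁₀(53.2/7.4) = 76.3 − 8.567 = 67.73 dB(A).

67.7 dB(A)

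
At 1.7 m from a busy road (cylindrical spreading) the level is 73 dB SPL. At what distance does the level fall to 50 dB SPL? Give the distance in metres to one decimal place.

339.2 m

The 23.0 dB drop corresponds to a distance ratio of 10^(23.0/10) for a line source.
r₂ = 1.7·10^((73−50)/10) = 1.7·10^(23.0/10) = 339.19 m.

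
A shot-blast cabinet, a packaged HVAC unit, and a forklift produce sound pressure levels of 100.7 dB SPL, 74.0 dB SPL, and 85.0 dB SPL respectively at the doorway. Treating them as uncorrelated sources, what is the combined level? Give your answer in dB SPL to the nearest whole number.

101 dB SPL

Incoherent sources combine by intensity addition: L_total = 10·log₁₀(Σ 10^(L_i/10)).
Σ 10^(L/10) = 10^(100.7/10) + 10^(74.0/10) + 10^(85.0/10) = 1.209e+10.
L_total = 10·log₁₀(1.209e+10) = 100.82 dB SPL.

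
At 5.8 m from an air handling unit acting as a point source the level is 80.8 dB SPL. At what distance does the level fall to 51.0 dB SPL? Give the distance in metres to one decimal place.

179.2 m

Point-source spreading drops the level by 20·log₁₀(r₂/r₁); inverting, r₂/r₁ = 10^(ΔL/20).
r₂ = 5.8·10^((80.8−51.0)/20) = 5.8·10^(29.8/20) = 179.24 m.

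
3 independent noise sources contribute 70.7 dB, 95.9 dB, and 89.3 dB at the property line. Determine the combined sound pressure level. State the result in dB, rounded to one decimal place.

For uncorrelated sources the intensities add, so convert each level to linear form, sum, and take 10·log₁₀ of the total.
Σ 10^(L/10) = 10^(70.7/10) + 10^(95.9/10) + 10^(89.3/10) = 4.753e+09.
L_total = 10·log₁₀(4.753e+09) = 96.77 dB.

96.8 dB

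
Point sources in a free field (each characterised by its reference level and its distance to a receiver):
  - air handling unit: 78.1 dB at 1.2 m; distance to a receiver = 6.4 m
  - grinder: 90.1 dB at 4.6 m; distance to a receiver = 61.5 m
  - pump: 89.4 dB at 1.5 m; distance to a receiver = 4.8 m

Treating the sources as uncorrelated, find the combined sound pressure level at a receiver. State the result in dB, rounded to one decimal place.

79.7 dB

Propagate each source to the receiver with L = L_ref − 20·log₁₀(r/r_ref), then add intensities.
air handling unit: 78.1 − 20·log₁₀(6.4/1.2) = 78.1 − 14.54 = 63.56 dB.
grinder: 90.1 − 20·log₁₀(61.5/4.6) = 90.1 − 22.52 = 67.58 dB.
pump: 89.4 − 20·log₁₀(4.8/1.5) = 89.4 − 10.10 = 79.30 dB.
Σ 10^(L/10) = 9.305e+07 → L_total = 10·log₁₀(9.305e+07) = 79.69 dB.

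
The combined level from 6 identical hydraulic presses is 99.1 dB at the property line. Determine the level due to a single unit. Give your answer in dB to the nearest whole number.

6 equal contributions raise the level by 10·log₁₀ 6 = 7.782 dB, so each unit alone gives 99.1 − 7.782.

91 dB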